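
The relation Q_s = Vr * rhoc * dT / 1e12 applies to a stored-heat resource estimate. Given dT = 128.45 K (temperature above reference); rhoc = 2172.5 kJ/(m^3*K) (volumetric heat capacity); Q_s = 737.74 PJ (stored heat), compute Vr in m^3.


Vr = Q_s * 1e12 / (rhoc * dT)
Vr = 737.74 * 1e12 / (2172.5 * 128.45)
Vr = 2.6437e+09 m^3


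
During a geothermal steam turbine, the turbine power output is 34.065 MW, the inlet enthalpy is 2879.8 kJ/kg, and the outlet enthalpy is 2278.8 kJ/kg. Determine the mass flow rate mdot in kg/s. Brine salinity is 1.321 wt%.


mdot = P * 1000 / (h_in - h_out)
mdot = 34.065 * 1000 / (2879.8 - 2278.8)
mdot = 56.681 kg/s


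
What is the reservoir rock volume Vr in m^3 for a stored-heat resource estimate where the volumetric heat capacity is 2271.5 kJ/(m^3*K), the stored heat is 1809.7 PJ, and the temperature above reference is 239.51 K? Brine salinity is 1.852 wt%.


Vr = Q_s * 1e12 / (rhoc * dT)
Vr = 1809.7 * 1e12 / (2271.5 * 239.51)
Vr = 3.3264e+09 m^3


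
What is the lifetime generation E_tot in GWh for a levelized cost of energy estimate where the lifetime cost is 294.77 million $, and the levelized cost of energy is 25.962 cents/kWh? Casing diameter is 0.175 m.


E_tot = C_tot / LCOE * 100
E_tot = 294.77 / 25.962 * 100
E_tot = 1135.4 GWh


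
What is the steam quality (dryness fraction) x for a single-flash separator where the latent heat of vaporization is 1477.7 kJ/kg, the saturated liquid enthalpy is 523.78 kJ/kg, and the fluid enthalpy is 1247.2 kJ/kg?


x = (h - hf) / hfg
x = (1247.2 - 523.78) / 1477.7
x = 0.48956


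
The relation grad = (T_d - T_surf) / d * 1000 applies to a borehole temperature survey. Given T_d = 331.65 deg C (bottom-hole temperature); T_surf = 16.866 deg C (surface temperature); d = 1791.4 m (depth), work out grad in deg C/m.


grad = (T_d - T_surf) / d * 1000
grad = (331.65 - 16.866) / 1791.4 * 1000
grad = 175.7195 deg C/km
Convert: 175.7195 deg C/km * 0.001 = 0.17572 deg C/m
grad = 0.17572 deg C/m


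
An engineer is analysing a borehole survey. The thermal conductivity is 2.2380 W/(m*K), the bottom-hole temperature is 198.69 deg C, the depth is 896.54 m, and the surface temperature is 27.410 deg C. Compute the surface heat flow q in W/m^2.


Step 1: grad = (T_d - T_surf)/d * 1000 = (198.69 - 27.41)/896.54 * 1000 = 191.0456 deg C/km
Step 2: q = k * grad / 1000 = 2.238 * 191.0456 / 1000 = 0.42756 W/m^2
q = 0.42756 W/m^2


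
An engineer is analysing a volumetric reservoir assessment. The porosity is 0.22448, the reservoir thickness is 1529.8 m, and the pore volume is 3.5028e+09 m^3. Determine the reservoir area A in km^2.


A = Vp / (1e6 * hr * phi)
A = 3.5028e+09 / (1e6 * 1529.8 * 0.22448)
A = 10.200 km^2


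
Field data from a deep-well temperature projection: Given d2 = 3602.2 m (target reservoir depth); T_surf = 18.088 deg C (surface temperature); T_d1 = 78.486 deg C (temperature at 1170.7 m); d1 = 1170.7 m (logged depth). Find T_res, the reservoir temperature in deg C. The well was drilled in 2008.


Step 1: grad = (T_d1 - T_surf)/d1 * 1000 = (78.486 - 18.088)/1170.7 * 1000 = 51.59136 deg C/km
Step 2: T_res = T_surf + grad*d2/1000 = 18.088 + 51.59136*3602.2/1000 = 203.93 deg C
T_res = 203.93 deg C


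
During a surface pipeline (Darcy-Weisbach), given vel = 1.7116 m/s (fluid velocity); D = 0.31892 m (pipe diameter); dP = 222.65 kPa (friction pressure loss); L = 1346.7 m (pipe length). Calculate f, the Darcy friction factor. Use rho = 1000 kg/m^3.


f = dP*1000 / ((L/D)*(rho*vel^2/2))
f = 222.65*1000 / ((1346.7/0.31892)*(1000*1.7116^2/2))
f = 0.035996


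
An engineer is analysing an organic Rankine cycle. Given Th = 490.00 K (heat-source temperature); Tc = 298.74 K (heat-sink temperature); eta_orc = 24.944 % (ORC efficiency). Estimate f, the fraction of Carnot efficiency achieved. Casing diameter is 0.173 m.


f = (eta_orc/100) / (1 - Tc/Th)
f = (24.944/100) / (1 - 298.74/490.00)
f = 0.63905


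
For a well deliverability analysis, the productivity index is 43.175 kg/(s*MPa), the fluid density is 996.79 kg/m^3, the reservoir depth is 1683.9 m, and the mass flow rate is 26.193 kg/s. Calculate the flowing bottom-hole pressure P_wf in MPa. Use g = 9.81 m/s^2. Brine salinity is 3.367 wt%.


Step 1: P_i = rho*g*h/1e6 = 996.79*9.81*1683.9/1e6 = 16.46603 MPa
Step 2: P_wf = P_i - mdot/PI = 16.46603 - 26.193/43.175 = 15.859 MPa
P_wf = 15.859 MPa


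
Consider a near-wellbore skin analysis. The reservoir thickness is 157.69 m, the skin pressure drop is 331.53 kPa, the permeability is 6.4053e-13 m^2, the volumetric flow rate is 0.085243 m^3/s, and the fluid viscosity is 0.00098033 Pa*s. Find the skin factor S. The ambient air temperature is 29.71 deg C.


S = dP_s * 1000 * 2*pi*k*hr / (q*mu)
S = 331.53 * 1000 * 2*pi*6.4053e-13*157.69 / (0.085243*0.00098033)
S = 2.5178


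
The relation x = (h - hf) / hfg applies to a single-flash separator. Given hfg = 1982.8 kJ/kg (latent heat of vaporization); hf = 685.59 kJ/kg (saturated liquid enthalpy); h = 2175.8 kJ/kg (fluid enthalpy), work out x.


x = (h - hf) / hfg
x = (2175.8 - 685.59) / 1982.8
x = 0.75157


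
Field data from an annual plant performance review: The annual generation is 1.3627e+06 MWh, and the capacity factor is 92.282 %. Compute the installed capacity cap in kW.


cap = E_a / (CF/100 * 8760)
cap = 1.3627e+06 / (92.282/100 * 8760)
cap = 168.5696 MW
Convert: 168.5696 MW * 1000.0 = 1.6857e+05 kW
cap = 1.6857e+05 kW


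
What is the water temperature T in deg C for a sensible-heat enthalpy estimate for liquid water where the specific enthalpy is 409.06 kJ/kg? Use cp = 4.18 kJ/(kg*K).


T = h / cp
T = 409.06 / 4.18
T = 97.861 deg C


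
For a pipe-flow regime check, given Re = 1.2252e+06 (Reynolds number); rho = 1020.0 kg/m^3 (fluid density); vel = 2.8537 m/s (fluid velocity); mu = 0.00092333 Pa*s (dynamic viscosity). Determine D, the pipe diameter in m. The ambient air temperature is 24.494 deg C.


D = Re * mu / (rho * vel)
D = 1.2252e+06 * 0.00092333 / (1020.0 * 2.8537)
D = 0.38865 m


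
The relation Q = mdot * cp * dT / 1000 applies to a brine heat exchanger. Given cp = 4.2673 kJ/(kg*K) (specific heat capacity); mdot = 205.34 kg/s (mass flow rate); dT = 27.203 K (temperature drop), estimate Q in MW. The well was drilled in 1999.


Q = mdot * cp * dT / 1000
Q = 205.34 * 4.2673 * 27.203 / 1000
Q = 23.837 MW


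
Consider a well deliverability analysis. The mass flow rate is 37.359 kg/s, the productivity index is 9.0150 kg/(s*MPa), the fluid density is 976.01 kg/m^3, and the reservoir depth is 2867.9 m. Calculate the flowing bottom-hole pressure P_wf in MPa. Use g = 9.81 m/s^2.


Step 1: P_i = rho*g*h/1e6 = 976.01*9.81*2867.9/1e6 = 27.45916 MPa
Step 2: P_wf = P_i - mdot/PI = 27.45916 - 37.359/9.015 = 23.315 MPa
P_wf = 23.315 MPa


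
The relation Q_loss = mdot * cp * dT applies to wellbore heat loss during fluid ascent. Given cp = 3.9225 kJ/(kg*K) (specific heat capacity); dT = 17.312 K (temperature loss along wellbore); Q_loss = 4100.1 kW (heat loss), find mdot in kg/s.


mdot = Q_loss / (cp * dT)
mdot = 4100.1 / (3.9225 * 17.312)
mdot = 60.379 kg/s


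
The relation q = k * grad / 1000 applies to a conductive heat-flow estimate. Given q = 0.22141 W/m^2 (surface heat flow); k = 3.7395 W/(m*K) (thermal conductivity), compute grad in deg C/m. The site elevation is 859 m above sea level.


grad = q * 1000 / k
grad = 0.22141 * 1000 / 3.7395
grad = 59.20845 deg C/km
Convert: 59.20845 deg C/km * 0.001 = 0.059208 deg C/m
grad = 0.059208 deg C/m


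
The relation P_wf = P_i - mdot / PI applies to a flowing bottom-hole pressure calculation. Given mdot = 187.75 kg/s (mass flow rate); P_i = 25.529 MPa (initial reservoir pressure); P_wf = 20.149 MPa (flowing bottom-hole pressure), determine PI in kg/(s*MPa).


PI = mdot / (P_i - P_wf)
PI = 187.75 / (25.529 - 20.149)
PI = 34.898 kg/(s*MPa)


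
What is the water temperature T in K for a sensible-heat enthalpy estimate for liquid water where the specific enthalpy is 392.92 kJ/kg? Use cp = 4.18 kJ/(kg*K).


T = h / cp
T = 392.92 / 4.18
T = 94.00000 deg C
Convert to K: 94.00000 + 273.15 = 367.15 K
T = 367.15 K


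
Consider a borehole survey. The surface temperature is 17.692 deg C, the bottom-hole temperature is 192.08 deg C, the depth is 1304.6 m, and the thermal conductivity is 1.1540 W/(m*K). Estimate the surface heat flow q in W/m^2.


Step 1: grad = (T_d - T_surf)/d * 1000 = (192.08 - 17.692)/1304.6 * 1000 = 133.6716 deg C/km
Step 2: q = k * grad / 1000 = 1.154 * 133.6716 / 1000 = 0.15426 W/m^2
q = 0.15426 W/m^2


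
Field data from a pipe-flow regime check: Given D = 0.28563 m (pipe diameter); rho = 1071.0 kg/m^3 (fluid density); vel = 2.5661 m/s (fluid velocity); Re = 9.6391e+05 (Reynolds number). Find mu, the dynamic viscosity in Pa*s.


mu = rho * vel * D / Re
mu = 1071.0 * 2.5661 * 0.28563 / 9.6391e+05
mu = 0.00081439 Pa*s


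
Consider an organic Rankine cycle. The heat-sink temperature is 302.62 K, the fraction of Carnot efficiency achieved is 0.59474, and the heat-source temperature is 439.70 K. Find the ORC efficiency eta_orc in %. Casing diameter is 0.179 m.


eta_orc = (1 - Tc/Th) * f * 100
eta_orc = (1 - 302.62/439.70) * 0.59474 * 100
eta_orc = 18.541 %


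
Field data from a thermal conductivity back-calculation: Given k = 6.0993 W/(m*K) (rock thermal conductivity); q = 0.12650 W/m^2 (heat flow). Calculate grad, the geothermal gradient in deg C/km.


grad = q / k * 1000
grad = 0.12650 / 6.0993 * 1000
grad = 20.740 deg C/km


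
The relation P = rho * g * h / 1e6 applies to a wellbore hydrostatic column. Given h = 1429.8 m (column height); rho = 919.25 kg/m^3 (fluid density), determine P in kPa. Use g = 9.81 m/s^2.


P = rho * g * h / 1e6
P = 919.25 * 9.81 * 1429.8 / 1e6
P = 12.89371 MPa
Convert: 12.89371 MPa * 1000.0 = 12894 kPa
P = 12894 kPa


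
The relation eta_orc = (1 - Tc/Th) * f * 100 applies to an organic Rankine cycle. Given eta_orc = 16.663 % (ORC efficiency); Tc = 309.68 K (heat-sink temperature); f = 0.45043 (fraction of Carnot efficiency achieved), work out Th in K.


Th = Tc / (1 - (eta_orc/100)/f)
Th = 309.68 / (1 - (16.663/100)/0.45043)
Th = 491.51 K


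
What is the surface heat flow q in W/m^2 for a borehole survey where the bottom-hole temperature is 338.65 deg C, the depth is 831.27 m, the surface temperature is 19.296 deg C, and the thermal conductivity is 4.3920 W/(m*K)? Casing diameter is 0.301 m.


Step 1: grad = (T_d - T_surf)/d * 1000 = (338.65 - 19.296)/831.27 * 1000 = 384.1760 deg C/km
Step 2: q = k * grad / 1000 = 4.392 * 384.1760 / 1000 = 1.6873 W/m^2
q = 1.6873 W/m^2


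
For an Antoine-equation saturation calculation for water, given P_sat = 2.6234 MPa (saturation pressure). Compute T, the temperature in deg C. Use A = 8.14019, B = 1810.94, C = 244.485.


T = B / (A - log10(P_sat * 760 / 0.101325)) - C
T = 1810.94 / (8.14019 - log10(2.6234 * 760 / 0.101325)) - 244.485
T = 226.35 deg C


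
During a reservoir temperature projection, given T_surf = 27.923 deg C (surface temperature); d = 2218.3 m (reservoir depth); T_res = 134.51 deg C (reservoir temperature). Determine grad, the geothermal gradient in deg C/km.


grad = (T_res - T_surf) / d * 1000
grad = (134.51 - 27.923) / 2218.3 * 1000
grad = 48.049 deg C/km


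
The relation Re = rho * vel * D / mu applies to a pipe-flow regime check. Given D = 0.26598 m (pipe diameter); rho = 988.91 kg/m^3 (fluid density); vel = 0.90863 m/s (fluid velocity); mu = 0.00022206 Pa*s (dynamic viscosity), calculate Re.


Re = rho * vel * D / mu
Re = 988.91 * 0.90863 * 0.26598 / 0.00022206
Re = 1.0763e+06


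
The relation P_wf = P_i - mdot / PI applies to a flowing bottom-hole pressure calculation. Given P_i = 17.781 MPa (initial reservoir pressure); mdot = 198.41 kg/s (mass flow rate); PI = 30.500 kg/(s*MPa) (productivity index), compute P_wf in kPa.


P_wf = P_i - mdot / PI
P_wf = 17.781 - 198.41 / 30.500
P_wf = 11.27575 MPa
Convert: 11.27575 MPa * 1000.0 = 11276 kPa
P_wf = 11276 kPa


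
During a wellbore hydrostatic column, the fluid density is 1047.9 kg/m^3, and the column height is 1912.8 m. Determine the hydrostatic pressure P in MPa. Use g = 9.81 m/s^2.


P = rho * g * h / 1e6
P = 1047.9 * 9.81 * 1912.8 / 1e6
P = 19.663 MPa


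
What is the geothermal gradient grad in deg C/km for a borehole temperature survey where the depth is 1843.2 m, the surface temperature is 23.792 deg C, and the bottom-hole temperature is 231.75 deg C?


grad = (T_d - T_surf) / d * 1000
grad = (231.75 - 23.792) / 1843.2 * 1000
grad = 112.82 deg C/km


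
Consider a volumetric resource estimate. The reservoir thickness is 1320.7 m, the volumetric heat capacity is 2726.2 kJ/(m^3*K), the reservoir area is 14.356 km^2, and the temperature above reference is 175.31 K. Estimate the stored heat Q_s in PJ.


Step 1: Vr = A*1e6*hr = 14.356*1e6*1320.7 = 1.895997e+10 m^3
Step 2: Q_s = Vr*rhoc*dT/1e12 = 1.895997e+10*2726.2*175.31/1e12 = 9061.5 PJ
Q_s = 9061.5 PJ


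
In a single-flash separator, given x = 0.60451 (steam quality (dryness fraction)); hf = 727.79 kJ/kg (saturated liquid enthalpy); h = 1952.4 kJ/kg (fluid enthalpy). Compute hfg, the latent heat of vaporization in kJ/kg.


hfg = (h - hf) / x
hfg = (1952.4 - 727.79) / 0.60451
hfg = 2025.8 kJ/kg


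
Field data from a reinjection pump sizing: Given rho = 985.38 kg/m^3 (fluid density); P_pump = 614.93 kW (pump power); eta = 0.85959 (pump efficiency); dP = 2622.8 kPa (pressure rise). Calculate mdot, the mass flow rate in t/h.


mdot = P_pump * rho * eta / dP
mdot = 614.93 * 985.38 * 0.85959 / 2622.8
mdot = 198.5892 kg/s
Convert: 198.5892 kg/s * 3.6 = 714.92 t/h
mdot = 714.92 t/h


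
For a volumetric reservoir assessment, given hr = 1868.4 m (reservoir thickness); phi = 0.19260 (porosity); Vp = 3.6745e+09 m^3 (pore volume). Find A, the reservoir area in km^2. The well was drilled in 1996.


A = Vp / (1e6 * hr * phi)
A = 3.6745e+09 / (1e6 * 1868.4 * 0.19260)
A = 10.211 km^2


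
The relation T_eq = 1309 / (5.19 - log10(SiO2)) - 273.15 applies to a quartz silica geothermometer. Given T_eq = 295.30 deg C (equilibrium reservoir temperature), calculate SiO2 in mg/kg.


SiO2 = 10^(5.19 - 1309/(T_eq + 273.15))
SiO2 = 10^(5.19 - 1309/(295.30 + 273.15))
SiO2 = 771.34 mg/kg


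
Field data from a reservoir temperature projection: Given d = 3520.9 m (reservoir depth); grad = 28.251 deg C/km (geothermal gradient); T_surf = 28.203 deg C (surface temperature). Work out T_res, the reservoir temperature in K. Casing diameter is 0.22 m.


T_res = T_surf + grad * d / 1000
T_res = 28.203 + 28.251 * 3520.9 / 1000
T_res = 127.6719 deg C
Convert to K: 127.6719 + 273.15 = 400.82 K
T_res = 400.82 K


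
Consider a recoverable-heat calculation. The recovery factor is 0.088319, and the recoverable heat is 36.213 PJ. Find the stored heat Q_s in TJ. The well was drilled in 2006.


Q_s = Q_rec / RF
Q_s = 36.213 / 0.088319
Q_s = 410.0250 PJ
Convert: 410.0250 PJ * 1000.0 = 4.1002e+05 TJ
Q_s = 4.1002e+05 TJ


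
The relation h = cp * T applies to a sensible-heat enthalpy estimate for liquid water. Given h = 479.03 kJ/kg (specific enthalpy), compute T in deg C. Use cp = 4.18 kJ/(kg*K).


T = h / cp
T = 479.03 / 4.18
T = 114.60 deg C


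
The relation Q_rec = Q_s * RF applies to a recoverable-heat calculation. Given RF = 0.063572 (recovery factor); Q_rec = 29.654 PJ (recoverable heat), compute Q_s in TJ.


Q_s = Q_rec / RF
Q_s = 29.654 / 0.063572
Q_s = 466.4632 PJ
Convert: 466.4632 PJ * 1000.0 = 4.6646e+05 TJ
Q_s = 4.6646e+05 TJ


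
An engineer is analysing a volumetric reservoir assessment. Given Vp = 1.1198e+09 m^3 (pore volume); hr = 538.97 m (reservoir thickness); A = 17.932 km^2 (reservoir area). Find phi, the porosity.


phi = Vp / (A * 1e6 * hr)
phi = 1.1198e+09 / (17.932 * 1e6 * 538.97)
phi = 0.11586


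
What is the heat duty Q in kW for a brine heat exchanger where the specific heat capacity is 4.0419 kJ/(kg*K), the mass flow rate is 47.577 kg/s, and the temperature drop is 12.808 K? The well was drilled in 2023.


Q = mdot * cp * dT / 1000
Q = 47.577 * 4.0419 * 12.808 / 1000
Q = 2.462997 MW
Convert: 2.462997 MW * 1000.0 = 2463.0 kW
Q = 2463.0 kW


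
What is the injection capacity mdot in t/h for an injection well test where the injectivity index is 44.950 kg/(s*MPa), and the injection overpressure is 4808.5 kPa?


mdot = II * dP / 1000
mdot = 44.950 * 4808.5 / 1000
mdot = 216.1421 kg/s
Convert: 216.1421 kg/s * 3.6 = 778.11 t/h
mdot = 778.11 t/h


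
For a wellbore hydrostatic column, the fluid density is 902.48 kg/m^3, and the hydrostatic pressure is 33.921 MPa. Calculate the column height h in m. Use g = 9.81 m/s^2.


h = P * 1e6 / (g * rho)
h = 33.921 * 1e6 / (9.81 * 902.48)
h = 3831.4 m


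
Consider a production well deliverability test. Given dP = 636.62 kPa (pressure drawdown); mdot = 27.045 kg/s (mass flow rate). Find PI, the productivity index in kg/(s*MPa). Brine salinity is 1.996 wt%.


PI = mdot * 1000 / dP
PI = 27.045 * 1000 / 636.62
PI = 42.482 kg/(s*MPa)


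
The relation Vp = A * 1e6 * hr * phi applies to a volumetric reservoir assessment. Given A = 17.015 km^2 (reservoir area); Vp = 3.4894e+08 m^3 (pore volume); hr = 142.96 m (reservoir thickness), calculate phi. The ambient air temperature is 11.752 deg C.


phi = Vp / (A * 1e6 * hr)
phi = 3.4894e+08 / (17.015 * 1e6 * 142.96)
phi = 0.14345


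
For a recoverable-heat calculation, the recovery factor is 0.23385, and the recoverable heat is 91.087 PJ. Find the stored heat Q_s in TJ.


Q_s = Q_rec / RF
Q_s = 91.087 / 0.23385
Q_s = 389.5104 PJ
Convert: 389.5104 PJ * 1000.0 = 3.8951e+05 TJ
Q_s = 3.8951e+05 TJ


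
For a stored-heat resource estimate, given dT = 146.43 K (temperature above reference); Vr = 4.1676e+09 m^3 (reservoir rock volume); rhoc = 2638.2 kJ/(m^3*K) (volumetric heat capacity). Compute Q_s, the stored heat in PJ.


Q_s = Vr * rhoc * dT / 1e12
Q_s = 4.1676e+09 * 2638.2 * 146.43 / 1e12
Q_s = 1610.0 PJ


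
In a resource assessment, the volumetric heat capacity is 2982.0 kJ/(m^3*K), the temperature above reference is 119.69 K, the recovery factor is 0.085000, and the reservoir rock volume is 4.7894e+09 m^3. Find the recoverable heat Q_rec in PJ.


Step 1: Q_s = Vr*rhoc*dT/1e12 = 4.7894e+09*2982.0*119.69/1e12 = 1709.411 PJ
Step 2: Q_rec = Q_s * RF = 1709.411 * 0.085 = 145.30 PJ
Q_rec = 145.30 PJ


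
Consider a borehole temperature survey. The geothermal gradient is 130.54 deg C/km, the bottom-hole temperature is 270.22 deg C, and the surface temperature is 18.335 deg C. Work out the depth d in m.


d = (T_d - T_surf) / grad * 1000
d = (270.22 - 18.335) / 130.54 * 1000
d = 1929.6 m


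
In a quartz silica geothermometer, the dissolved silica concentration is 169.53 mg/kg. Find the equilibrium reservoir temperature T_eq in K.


T_eq = 1309 / (5.19 - log10(SiO2)) - 273.15
T_eq = 1309 / (5.19 - log10(169.53)) - 273.15
T_eq = 168.9672 deg C
Convert to K: 168.9672 + 273.15 = 442.12 K
T_eq = 442.12 K


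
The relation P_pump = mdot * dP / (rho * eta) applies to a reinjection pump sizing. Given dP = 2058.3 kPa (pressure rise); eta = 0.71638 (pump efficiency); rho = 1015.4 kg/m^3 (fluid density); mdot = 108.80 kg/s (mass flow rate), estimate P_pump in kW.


P_pump = mdot * dP / (rho * eta)
P_pump = 108.80 * 2058.3 / (1015.4 * 0.71638)
P_pump = 307.86 kW


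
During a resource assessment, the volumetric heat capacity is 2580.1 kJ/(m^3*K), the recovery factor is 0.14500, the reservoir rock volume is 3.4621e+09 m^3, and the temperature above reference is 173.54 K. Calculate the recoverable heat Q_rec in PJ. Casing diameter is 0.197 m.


Step 1: Q_s = Vr*rhoc*dT/1e12 = 3.4621e+09*2580.1*173.54/1e12 = 1550.157 PJ
Step 2: Q_rec = Q_s * RF = 1550.157 * 0.145 = 224.77 PJ
Q_rec = 224.77 PJ


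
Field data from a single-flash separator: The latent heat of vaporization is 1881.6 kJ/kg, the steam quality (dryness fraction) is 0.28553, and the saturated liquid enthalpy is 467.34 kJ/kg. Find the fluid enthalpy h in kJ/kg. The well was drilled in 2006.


h = hf + x * hfg
h = 467.34 + 0.28553 * 1881.6
h = 1004.6 kJ/kg


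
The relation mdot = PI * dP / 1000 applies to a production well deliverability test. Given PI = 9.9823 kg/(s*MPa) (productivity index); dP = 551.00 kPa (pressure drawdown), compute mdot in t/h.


mdot = PI * dP / 1000
mdot = 9.9823 * 551.00 / 1000
mdot = 5.500247 kg/s
Convert: 5.500247 kg/s * 3.6 = 19.801 t/h
mdot = 19.801 t/h


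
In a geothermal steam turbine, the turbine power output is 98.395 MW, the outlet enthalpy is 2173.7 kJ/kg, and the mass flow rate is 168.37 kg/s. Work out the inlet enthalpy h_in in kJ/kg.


h_in = h_out + P * 1000 / mdot
h_in = 2173.7 + 98.395 * 1000 / 168.37
h_in = 2758.1 kJ/kg


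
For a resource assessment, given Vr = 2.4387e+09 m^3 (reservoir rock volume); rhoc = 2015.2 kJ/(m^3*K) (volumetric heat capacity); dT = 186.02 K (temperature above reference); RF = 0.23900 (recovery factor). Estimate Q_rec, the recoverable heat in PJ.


Step 1: Q_s = Vr*rhoc*dT/1e12 = 2.4387e+09*2015.2*186.02/1e12 = 914.1894 PJ
Step 2: Q_rec = Q_s * RF = 914.1894 * 0.239 = 218.49 PJ
Q_rec = 218.49 PJ


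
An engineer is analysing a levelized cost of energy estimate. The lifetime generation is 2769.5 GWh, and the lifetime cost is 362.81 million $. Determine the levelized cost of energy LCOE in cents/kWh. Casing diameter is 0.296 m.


LCOE = C_tot / E_tot * 100
LCOE = 362.81 / 2769.5 * 100
LCOE = 13.100 cents/kWh


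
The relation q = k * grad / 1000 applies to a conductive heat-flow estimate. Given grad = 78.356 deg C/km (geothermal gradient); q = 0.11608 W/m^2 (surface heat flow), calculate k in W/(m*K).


k = q * 1000 / grad
k = 0.11608 * 1000 / 78.356
k = 1.4814 W/(m*K)


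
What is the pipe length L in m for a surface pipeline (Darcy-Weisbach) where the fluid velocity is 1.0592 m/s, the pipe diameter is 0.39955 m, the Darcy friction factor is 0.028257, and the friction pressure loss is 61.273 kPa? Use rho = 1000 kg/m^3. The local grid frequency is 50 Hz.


L = dP*1000*D / (f*rho*vel^2/2)
L = 61.273*1000*0.39955 / (0.028257*1000*1.0592^2/2)
L = 1544.5 m


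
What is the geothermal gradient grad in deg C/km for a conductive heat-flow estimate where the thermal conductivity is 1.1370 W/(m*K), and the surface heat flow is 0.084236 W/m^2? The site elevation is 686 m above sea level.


grad = q * 1000 / k
grad = 0.084236 * 1000 / 1.1370
grad = 74.086 deg C/km


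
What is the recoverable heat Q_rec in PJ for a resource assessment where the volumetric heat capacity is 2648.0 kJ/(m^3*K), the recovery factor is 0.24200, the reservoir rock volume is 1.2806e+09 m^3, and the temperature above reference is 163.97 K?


Step 1: Q_s = Vr*rhoc*dT/1e12 = 1.2806e+09*2648.0*163.97/1e12 = 556.0270 PJ
Step 2: Q_rec = Q_s * RF = 556.0270 * 0.242 = 134.56 PJ
Q_rec = 134.56 PJ


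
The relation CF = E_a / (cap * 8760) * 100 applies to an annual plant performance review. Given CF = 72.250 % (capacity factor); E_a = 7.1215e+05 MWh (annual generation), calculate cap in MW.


cap = E_a / (CF/100 * 8760)
cap = 7.1215e+05 / (72.250/100 * 8760)
cap = 112.52 MW


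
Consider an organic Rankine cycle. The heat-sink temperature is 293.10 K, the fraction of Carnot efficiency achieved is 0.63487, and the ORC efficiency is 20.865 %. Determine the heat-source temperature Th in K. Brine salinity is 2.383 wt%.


Th = Tc / (1 - (eta_orc/100)/f)
Th = 293.10 / (1 - (20.865/100)/0.63487)
Th = 436.58 K


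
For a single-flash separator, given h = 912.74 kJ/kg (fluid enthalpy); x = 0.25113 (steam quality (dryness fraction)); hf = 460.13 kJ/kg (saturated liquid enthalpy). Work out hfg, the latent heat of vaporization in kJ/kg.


hfg = (h - hf) / x
hfg = (912.74 - 460.13) / 0.25113
hfg = 1802.3 kJ/kg


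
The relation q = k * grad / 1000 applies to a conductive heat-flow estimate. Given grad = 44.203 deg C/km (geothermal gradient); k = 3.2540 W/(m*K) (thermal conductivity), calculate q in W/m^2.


q = k * grad / 1000
q = 3.2540 * 44.203 / 1000
q = 0.14384 W/m^2


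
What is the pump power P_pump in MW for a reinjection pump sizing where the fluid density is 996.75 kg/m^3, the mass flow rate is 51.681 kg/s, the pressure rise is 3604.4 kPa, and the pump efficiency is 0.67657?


P_pump = mdot * dP / (rho * eta)
P_pump = 51.681 * 3604.4 / (996.75 * 0.67657)
P_pump = 276.2262 kW
Convert: 276.2262 kW * 0.001 = 0.27623 MW
P_pump = 0.27623 MW


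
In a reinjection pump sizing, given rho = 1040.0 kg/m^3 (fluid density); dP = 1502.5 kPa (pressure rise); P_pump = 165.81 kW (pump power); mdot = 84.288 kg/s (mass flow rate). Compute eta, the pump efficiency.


eta = mdot * dP / (rho * P_pump)
eta = 84.288 * 1502.5 / (1040.0 * 165.81)
eta = 0.73441


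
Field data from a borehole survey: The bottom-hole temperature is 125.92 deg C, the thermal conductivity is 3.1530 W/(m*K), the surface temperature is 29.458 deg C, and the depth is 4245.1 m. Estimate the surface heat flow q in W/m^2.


Step 1: grad = (T_d - T_surf)/d * 1000 = (125.92 - 29.458)/4245.1 * 1000 = 22.72314 deg C/km
Step 2: q = k * grad / 1000 = 3.153 * 22.72314 / 1000 = 0.071646 W/m^2
q = 0.071646 W/m^2


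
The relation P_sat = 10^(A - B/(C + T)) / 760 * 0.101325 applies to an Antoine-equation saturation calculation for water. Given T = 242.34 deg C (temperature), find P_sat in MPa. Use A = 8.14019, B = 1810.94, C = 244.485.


P_sat = 10^(A - B/(C + T)) / 760 * 0.101325
P_sat = 10^(8.14019 - 1810.94/(244.485 + 242.34)) / 760 * 0.101325
P_sat = 3.5091 MPa


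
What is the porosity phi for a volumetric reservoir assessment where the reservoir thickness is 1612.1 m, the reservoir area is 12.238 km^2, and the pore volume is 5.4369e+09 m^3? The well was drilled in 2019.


phi = Vp / (A * 1e6 * hr)
phi = 5.4369e+09 / (12.238 * 1e6 * 1612.1)
phi = 0.27558


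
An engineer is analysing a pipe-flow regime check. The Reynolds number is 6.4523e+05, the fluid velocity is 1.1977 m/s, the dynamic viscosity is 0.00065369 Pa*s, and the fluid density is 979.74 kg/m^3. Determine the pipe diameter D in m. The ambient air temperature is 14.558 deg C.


D = Re * mu / (rho * vel)
D = 6.4523e+05 * 0.00065369 / (979.74 * 1.1977)
D = 0.35944 m


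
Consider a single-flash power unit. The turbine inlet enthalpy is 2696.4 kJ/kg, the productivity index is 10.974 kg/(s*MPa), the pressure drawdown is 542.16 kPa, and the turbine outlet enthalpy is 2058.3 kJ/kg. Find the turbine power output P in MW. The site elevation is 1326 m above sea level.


Step 1: mdot = PI * dP / 1000 = 10.974 * 542.16 / 1000 = 5.949664 kg/s
Step 2: P = mdot*(h_in - h_out)/1000 = 5.949664*(2696.4 - 2058.3)/1000 = 3.7965 MW
P = 3.7965 MW


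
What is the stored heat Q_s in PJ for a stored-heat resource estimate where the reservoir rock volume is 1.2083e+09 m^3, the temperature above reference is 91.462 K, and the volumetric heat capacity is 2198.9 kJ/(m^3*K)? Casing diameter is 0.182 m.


Q_s = Vr * rhoc * dT / 1e12
Q_s = 1.2083e+09 * 2198.9 * 91.462 / 1e12
Q_s = 243.01 PJ


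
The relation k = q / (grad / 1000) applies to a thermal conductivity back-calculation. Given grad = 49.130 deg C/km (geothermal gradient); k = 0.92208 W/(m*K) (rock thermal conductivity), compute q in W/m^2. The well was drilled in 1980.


q = k * grad / 1000
q = 0.92208 * 49.130 / 1000
q = 0.045302 W/m^2


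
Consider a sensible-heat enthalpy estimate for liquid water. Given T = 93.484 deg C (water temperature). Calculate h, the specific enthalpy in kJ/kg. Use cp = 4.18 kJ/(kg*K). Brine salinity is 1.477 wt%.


h = cp * T
h = 4.18 * 93.484
h = 390.76 kJ/kg


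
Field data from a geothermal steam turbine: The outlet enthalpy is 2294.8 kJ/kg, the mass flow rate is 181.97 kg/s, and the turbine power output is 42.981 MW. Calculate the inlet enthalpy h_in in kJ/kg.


h_in = h_out + P * 1000 / mdot
h_in = 2294.8 + 42.981 * 1000 / 181.97
h_in = 2531.0 kJ/kg


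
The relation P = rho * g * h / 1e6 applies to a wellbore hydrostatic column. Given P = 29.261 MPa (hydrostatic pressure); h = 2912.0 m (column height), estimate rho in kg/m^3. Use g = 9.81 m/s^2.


rho = P * 1e6 / (g * h)
rho = 29.261 * 1e6 / (9.81 * 2912.0)
rho = 1024.3 kg/m^3


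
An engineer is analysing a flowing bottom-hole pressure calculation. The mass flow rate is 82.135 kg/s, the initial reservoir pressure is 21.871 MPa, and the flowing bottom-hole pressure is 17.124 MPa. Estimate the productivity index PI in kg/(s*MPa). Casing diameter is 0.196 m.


PI = mdot / (P_i - P_wf)
PI = 82.135 / (21.871 - 17.124)
PI = 17.303 kg/(s*MPa)


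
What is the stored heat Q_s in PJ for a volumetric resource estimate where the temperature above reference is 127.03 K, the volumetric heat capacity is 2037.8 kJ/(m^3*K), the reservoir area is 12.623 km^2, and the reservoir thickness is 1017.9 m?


Step 1: Vr = A*1e6*hr = 12.623*1e6*1017.9 = 1.284895e+10 m^3
Step 2: Q_s = Vr*rhoc*dT/1e12 = 1.284895e+10*2037.8*127.03/1e12 = 3326.1 PJ
Q_s = 3326.1 PJ


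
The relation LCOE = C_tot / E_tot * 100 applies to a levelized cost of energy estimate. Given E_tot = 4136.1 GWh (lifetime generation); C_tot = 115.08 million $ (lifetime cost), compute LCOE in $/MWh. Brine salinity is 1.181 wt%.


LCOE = C_tot / E_tot * 100
LCOE = 115.08 / 4136.1 * 100
LCOE = 2.782331 cents/kWh
Convert: 2.782331 cents/kWh * 10.0 = 27.823 $/MWh
LCOE = 27.823 $/MWh


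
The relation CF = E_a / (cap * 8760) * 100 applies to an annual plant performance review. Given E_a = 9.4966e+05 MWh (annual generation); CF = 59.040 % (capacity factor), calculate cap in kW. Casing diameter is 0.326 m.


cap = E_a / (CF/100 * 8760)
cap = 9.4966e+05 / (59.040/100 * 8760)
cap = 183.6190 MW
Convert: 183.6190 MW * 1000.0 = 1.8362e+05 kW
cap = 1.8362e+05 kW


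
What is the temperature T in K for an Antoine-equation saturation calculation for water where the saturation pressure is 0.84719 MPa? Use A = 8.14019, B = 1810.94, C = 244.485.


T = B / (A - log10(P_sat * 760 / 0.101325)) - C
T = 1810.94 / (8.14019 - log10(0.84719 * 760 / 0.101325)) - 244.485
T = 173.0601 deg C
Convert to K: 173.0601 + 273.15 = 446.21 K
T = 446.21 K


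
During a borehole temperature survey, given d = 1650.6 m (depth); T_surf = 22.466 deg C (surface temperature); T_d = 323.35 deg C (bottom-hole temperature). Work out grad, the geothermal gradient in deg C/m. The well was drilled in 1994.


grad = (T_d - T_surf) / d * 1000
grad = (323.35 - 22.466) / 1650.6 * 1000
grad = 182.2877 deg C/km
Convert: 182.2877 deg C/km * 0.001 = 0.18229 deg C/m
grad = 0.18229 deg C/m


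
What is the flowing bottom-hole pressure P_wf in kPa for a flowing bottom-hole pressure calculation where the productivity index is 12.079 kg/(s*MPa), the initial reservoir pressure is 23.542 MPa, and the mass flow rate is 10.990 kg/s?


P_wf = P_i - mdot / PI
P_wf = 23.542 - 10.990 / 12.079
P_wf = 22.63216 MPa
Convert: 22.63216 MPa * 1000.0 = 22632 kPa
P_wf = 22632 kPa


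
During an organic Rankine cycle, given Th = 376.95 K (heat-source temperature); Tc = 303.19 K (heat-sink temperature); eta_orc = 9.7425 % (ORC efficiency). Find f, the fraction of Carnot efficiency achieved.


f = (eta_orc/100) / (1 - Tc/Th)
f = (9.7425/100) / (1 - 303.19/376.95)
f = 0.49789


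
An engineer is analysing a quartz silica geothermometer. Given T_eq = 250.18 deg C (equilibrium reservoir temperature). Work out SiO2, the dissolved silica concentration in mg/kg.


SiO2 = 10^(5.19 - 1309/(T_eq + 273.15))
SiO2 = 10^(5.19 - 1309/(250.18 + 273.15))
SiO2 = 488.33 mg/kg


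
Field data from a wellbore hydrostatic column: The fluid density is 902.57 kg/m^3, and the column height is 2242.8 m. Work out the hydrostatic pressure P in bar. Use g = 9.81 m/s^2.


P = rho * g * h / 1e6
P = 902.57 * 9.81 * 2242.8 / 1e6
P = 19.85823 MPa
Convert: 19.85823 MPa * 10.0 = 198.58 bar
P = 198.58 bar


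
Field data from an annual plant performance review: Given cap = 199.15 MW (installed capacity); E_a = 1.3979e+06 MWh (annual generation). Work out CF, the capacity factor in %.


CF = E_a / (cap * 8760) * 100
CF = 1.3979e+06 / (199.15 * 8760) * 100
CF = 80.129 %


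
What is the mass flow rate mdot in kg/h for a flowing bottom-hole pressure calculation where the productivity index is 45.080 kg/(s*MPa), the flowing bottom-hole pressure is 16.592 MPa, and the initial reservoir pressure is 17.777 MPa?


mdot = (P_i - P_wf) * PI
mdot = (17.777 - 16.592) * 45.080
mdot = 53.41980 kg/s
Convert: 53.41980 kg/s * 3600.0 = 1.9231e+05 kg/h
mdot = 1.9231e+05 kg/h


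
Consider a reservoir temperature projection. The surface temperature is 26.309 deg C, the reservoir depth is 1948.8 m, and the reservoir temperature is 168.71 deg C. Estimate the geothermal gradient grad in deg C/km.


grad = (T_res - T_surf) / d * 1000
grad = (168.71 - 26.309) / 1948.8 * 1000
grad = 73.071 deg C/km


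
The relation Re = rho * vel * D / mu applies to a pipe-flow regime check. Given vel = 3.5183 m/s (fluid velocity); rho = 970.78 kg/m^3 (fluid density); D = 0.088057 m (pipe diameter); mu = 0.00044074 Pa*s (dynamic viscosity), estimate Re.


Re = rho * vel * D / mu
Re = 970.78 * 3.5183 * 0.088057 / 0.00044074
Re = 6.8239e+05


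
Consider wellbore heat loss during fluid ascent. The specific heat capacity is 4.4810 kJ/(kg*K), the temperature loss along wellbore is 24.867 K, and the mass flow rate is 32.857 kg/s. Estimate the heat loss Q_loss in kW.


Q_loss = mdot * cp * dT
Q_loss = 32.857 * 4.4810 * 24.867
Q_loss = 3661.2 kW


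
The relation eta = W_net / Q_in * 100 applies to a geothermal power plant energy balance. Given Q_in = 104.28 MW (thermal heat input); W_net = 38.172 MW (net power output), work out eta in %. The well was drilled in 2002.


eta = W_net / Q_in * 100
eta = 38.172 / 104.28 * 100
eta = 36.605 %


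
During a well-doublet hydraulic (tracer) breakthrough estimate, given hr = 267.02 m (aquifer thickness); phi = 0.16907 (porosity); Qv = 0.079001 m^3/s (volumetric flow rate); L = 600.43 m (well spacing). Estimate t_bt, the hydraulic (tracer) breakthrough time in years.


t_bt = pi * hr * phi * L^2 / (3 * Qv) / (365.25*86400)
t_bt = pi * 267.02 * 0.16907 * 600.43^2 / (3 * 0.079001) / (365.25*86400)
t_bt = 6.8364 years


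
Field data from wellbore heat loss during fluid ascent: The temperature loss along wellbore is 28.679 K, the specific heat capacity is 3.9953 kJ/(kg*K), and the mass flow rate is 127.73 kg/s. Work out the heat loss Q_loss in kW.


Q_loss = mdot * cp * dT
Q_loss = 127.73 * 3.9953 * 28.679
Q_loss = 14635 kW


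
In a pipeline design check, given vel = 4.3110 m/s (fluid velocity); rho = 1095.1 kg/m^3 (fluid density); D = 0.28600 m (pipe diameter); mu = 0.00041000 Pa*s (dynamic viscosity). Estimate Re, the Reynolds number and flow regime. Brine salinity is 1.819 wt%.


Step 1: Re = rho*vel*D/mu = 1095.1*4.311*0.286/0.00041 = 3.2932e+06
Step 2: Re = 3.2932e+06 > 4000, so flow is turbulent.
Re = 3.2932e+06 (turbulent)


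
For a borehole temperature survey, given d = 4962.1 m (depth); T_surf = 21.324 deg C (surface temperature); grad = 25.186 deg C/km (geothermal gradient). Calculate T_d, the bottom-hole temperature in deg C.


T_d = T_surf + grad * d / 1000
T_d = 21.324 + 25.186 * 4962.1 / 1000
T_d = 146.30 deg C


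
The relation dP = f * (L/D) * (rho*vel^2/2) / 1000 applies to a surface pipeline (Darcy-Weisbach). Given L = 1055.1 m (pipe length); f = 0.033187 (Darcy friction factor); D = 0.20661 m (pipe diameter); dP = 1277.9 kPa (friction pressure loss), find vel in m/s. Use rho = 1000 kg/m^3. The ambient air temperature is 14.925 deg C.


vel = sqrt(dP*1000*2*D / (f*L*rho))
vel = sqrt(1277.9*1000*2*0.20661 / (0.033187*1055.1*1000))
vel = 3.8834 m/s


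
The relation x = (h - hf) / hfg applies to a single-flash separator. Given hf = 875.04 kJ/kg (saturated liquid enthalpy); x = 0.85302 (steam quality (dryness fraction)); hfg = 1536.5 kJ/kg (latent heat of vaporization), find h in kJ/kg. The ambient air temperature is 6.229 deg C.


h = hf + x * hfg
h = 875.04 + 0.85302 * 1536.5
h = 2185.7 kJ/kg


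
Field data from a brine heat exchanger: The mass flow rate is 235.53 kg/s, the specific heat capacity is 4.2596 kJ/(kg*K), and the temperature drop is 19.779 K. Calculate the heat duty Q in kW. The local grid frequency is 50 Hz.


Q = mdot * cp * dT / 1000
Q = 235.53 * 4.2596 * 19.779 / 1000
Q = 19.84355 MW
Convert: 19.84355 MW * 1000.0 = 19844 kW
Q = 19844 kW


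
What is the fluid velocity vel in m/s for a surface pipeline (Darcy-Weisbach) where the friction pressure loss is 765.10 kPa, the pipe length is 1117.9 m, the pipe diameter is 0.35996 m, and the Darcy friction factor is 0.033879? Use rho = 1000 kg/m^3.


vel = sqrt(dP*1000*2*D / (f*L*rho))
vel = sqrt(765.10*1000*2*0.35996 / (0.033879*1117.9*1000))
vel = 3.8136 m/s


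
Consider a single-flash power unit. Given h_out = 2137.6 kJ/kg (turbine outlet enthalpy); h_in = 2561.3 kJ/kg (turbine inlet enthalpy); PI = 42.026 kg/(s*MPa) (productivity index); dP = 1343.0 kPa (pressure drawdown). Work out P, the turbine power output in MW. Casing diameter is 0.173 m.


Step 1: mdot = PI * dP / 1000 = 42.026 * 1343.0 / 1000 = 56.44092 kg/s
Step 2: P = mdot*(h_in - h_out)/1000 = 56.44092*(2561.3 - 2137.6)/1000 = 23.914 MW
P = 23.914 MW


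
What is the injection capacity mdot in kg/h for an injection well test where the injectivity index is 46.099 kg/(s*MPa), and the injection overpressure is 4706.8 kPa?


mdot = II * dP / 1000
mdot = 46.099 * 4706.8 / 1000
mdot = 216.9788 kg/s
Convert: 216.9788 kg/s * 3600.0 = 7.8112e+05 kg/h
mdot = 7.8112e+05 kg/h


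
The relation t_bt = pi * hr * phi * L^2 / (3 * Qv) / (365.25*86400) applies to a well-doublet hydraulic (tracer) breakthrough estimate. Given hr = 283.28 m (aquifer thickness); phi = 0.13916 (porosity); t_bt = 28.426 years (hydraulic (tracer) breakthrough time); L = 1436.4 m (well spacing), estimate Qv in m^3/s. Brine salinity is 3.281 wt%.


Qv = pi*hr*phi*L^2 / (3*t_bt*365.25*86400)
Qv = pi*283.28*0.13916*1436.4^2 / (3*28.426*365.25*86400)
Qv = 0.094949 m^3/s


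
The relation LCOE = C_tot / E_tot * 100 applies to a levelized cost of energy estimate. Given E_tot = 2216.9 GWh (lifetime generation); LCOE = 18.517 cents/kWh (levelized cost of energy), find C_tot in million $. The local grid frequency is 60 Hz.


C_tot = LCOE / 100 * E_tot
C_tot = 18.517 / 100 * 2216.9
C_tot = 410.50 million $


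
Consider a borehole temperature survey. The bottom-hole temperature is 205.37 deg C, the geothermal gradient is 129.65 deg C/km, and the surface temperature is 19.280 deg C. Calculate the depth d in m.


d = (T_d - T_surf) / grad * 1000
d = (205.37 - 19.280) / 129.65 * 1000
d = 1435.3 m


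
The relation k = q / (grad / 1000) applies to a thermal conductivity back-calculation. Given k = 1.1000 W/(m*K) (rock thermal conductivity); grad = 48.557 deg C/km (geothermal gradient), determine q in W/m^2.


q = k * grad / 1000
q = 1.1000 * 48.557 / 1000
q = 0.053413 W/m^2


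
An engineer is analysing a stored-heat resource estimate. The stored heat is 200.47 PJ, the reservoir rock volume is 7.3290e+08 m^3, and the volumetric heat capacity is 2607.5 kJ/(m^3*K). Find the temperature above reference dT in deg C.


dT = Q_s * 1e12 / (Vr * rhoc)
dT = 200.47 * 1e12 / (7.3290e+08 * 2607.5)
dT = 104.9012 K
Convert (temperature difference, 1 K = 1 deg C): 104.9012 K = 104.9012 deg C
dT = 104.90 deg C


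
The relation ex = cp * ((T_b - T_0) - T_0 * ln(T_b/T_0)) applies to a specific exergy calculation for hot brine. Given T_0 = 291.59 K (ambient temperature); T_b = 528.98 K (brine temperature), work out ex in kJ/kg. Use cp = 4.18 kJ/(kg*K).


ex = cp * ((T_b - T_0) - T_0 * ln(T_b/T_0))
ex = 4.18 * ((528.98 - 291.59) - 291.59 * ln(528.98/291.59))
ex = 266.34 kJ/kg
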